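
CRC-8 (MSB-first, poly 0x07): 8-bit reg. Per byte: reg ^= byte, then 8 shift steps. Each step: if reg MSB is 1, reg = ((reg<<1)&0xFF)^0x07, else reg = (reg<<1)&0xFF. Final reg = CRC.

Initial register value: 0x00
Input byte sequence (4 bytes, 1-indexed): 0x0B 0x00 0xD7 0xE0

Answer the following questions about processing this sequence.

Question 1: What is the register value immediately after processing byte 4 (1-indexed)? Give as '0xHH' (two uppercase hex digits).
Answer: 0xF5

Derivation:
After byte 1 (0x0B): reg=0x31
After byte 2 (0x00): reg=0x97
After byte 3 (0xD7): reg=0xC7
After byte 4 (0xE0): reg=0xF5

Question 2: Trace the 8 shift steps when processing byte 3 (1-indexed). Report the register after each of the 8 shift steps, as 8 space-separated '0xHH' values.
After byte 1 (0x0B): reg=0x31
After byte 2 (0x00): reg=0x97
Register before byte 3: 0x97
After XOR with byte 0xD7: 0x40

Answer: 0x80 0x07 0x0E 0x1C 0x38 0x70 0xE0 0xC7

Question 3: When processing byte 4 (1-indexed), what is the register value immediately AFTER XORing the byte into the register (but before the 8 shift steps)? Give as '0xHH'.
Register before byte 4: 0xC7
Byte 4: 0xE0
0xC7 XOR 0xE0 = 0x27

Answer: 0x27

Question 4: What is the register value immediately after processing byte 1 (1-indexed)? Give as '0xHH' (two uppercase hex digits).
After byte 1 (0x0B): reg=0x31

Answer: 0x31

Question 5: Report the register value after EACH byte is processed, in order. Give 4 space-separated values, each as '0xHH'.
0x31 0x97 0xC7 0xF5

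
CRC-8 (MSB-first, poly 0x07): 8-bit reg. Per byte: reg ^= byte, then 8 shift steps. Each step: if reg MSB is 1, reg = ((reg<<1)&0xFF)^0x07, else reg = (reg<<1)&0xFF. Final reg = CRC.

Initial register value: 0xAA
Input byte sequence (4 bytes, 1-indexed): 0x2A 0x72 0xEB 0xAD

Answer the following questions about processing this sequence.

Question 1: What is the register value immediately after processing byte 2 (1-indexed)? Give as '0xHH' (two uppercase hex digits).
Answer: 0xEF

Derivation:
After byte 1 (0x2A): reg=0x89
After byte 2 (0x72): reg=0xEF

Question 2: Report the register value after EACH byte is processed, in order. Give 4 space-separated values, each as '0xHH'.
0x89 0xEF 0x1C 0x1E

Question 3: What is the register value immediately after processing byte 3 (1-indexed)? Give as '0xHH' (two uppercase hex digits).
Answer: 0x1C

Derivation:
After byte 1 (0x2A): reg=0x89
After byte 2 (0x72): reg=0xEF
After byte 3 (0xEB): reg=0x1C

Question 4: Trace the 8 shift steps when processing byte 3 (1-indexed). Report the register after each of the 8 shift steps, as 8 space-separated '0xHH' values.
After byte 1 (0x2A): reg=0x89
After byte 2 (0x72): reg=0xEF
Register before byte 3: 0xEF
After XOR with byte 0xEB: 0x04

Answer: 0x08 0x10 0x20 0x40 0x80 0x07 0x0E 0x1C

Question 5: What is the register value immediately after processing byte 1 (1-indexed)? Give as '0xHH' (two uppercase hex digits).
Answer: 0x89

Derivation:
After byte 1 (0x2A): reg=0x89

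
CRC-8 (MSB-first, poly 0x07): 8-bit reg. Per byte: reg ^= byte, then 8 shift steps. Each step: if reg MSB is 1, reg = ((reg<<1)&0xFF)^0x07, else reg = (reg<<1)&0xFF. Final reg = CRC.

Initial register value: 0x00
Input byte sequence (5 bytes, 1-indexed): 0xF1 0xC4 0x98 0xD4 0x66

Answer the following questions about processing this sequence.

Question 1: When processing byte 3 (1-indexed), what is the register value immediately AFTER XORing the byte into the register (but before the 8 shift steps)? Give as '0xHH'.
Answer: 0xCB

Derivation:
Register before byte 3: 0x53
Byte 3: 0x98
0x53 XOR 0x98 = 0xCB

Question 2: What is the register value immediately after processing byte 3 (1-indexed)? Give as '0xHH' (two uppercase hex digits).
After byte 1 (0xF1): reg=0xD9
After byte 2 (0xC4): reg=0x53
After byte 3 (0x98): reg=0x7F

Answer: 0x7F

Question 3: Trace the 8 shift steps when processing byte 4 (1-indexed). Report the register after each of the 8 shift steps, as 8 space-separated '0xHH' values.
After byte 1 (0xF1): reg=0xD9
After byte 2 (0xC4): reg=0x53
After byte 3 (0x98): reg=0x7F
Register before byte 4: 0x7F
After XOR with byte 0xD4: 0xAB

Answer: 0x51 0xA2 0x43 0x86 0x0B 0x16 0x2C 0x58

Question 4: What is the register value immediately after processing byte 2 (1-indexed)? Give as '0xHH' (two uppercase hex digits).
Answer: 0x53

Derivation:
After byte 1 (0xF1): reg=0xD9
After byte 2 (0xC4): reg=0x53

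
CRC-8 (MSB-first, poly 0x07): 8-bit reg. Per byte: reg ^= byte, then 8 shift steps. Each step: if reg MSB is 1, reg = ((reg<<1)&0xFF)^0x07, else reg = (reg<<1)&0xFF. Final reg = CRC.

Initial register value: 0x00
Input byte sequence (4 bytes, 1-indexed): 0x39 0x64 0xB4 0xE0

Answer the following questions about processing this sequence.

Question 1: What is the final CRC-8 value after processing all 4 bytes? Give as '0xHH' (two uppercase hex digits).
After byte 1 (0x39): reg=0xAF
After byte 2 (0x64): reg=0x7F
After byte 3 (0xB4): reg=0x7F
After byte 4 (0xE0): reg=0xD4

Answer: 0xD4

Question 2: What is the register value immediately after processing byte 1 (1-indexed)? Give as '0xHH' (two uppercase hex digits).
After byte 1 (0x39): reg=0xAF

Answer: 0xAF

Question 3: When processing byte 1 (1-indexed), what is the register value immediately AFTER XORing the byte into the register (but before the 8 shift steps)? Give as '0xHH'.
Register before byte 1: 0x00
Byte 1: 0x39
0x00 XOR 0x39 = 0x39

Answer: 0x39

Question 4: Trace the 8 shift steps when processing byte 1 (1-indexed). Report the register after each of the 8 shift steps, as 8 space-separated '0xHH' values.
Answer: 0x72 0xE4 0xCF 0x99 0x35 0x6A 0xD4 0xAF

Derivation:
Register before byte 1: 0x00
After XOR with byte 0x39: 0x39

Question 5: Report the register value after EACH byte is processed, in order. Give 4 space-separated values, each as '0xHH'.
0xAF 0x7F 0x7F 0xD4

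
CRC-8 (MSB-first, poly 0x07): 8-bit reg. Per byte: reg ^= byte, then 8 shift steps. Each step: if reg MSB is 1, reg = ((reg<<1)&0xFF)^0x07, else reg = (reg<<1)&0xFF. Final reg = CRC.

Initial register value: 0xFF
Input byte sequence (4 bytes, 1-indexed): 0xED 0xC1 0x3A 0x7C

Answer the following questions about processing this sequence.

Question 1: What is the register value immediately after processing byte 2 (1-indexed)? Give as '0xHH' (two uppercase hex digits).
Answer: 0x34

Derivation:
After byte 1 (0xED): reg=0x7E
After byte 2 (0xC1): reg=0x34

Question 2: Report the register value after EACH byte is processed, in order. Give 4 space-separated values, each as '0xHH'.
0x7E 0x34 0x2A 0xA5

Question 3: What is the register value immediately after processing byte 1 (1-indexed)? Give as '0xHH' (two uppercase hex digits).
After byte 1 (0xED): reg=0x7E

Answer: 0x7E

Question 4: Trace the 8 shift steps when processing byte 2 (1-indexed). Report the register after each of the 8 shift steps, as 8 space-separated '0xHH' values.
Answer: 0x79 0xF2 0xE3 0xC1 0x85 0x0D 0x1A 0x34

Derivation:
After byte 1 (0xED): reg=0x7E
Register before byte 2: 0x7E
After XOR with byte 0xC1: 0xBF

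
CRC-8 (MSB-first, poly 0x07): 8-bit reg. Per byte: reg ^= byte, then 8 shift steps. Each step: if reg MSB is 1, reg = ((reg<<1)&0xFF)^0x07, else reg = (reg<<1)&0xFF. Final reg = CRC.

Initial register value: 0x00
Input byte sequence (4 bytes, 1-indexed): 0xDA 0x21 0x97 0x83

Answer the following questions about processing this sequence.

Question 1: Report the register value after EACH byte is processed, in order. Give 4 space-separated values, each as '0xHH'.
0x08 0xDF 0xFF 0x73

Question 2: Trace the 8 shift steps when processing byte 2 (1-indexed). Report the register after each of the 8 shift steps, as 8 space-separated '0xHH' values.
Answer: 0x52 0xA4 0x4F 0x9E 0x3B 0x76 0xEC 0xDF

Derivation:
After byte 1 (0xDA): reg=0x08
Register before byte 2: 0x08
After XOR with byte 0x21: 0x29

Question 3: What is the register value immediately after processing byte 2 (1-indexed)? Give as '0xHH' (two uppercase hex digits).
Answer: 0xDF

Derivation:
After byte 1 (0xDA): reg=0x08
After byte 2 (0x21): reg=0xDF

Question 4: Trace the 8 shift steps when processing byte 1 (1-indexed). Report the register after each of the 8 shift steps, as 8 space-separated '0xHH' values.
Answer: 0xB3 0x61 0xC2 0x83 0x01 0x02 0x04 0x08

Derivation:
Register before byte 1: 0x00
After XOR with byte 0xDA: 0xDA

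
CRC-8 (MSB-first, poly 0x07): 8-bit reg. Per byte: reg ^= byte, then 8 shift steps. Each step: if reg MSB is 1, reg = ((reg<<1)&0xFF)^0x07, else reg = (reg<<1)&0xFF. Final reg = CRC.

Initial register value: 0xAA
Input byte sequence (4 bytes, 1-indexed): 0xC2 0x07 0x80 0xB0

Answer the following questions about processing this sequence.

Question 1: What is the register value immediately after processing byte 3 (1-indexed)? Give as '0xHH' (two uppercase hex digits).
After byte 1 (0xC2): reg=0x1F
After byte 2 (0x07): reg=0x48
After byte 3 (0x80): reg=0x76

Answer: 0x76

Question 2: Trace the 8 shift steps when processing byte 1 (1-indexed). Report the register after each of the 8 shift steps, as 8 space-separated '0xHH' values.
Answer: 0xD0 0xA7 0x49 0x92 0x23 0x46 0x8C 0x1F

Derivation:
Register before byte 1: 0xAA
After XOR with byte 0xC2: 0x68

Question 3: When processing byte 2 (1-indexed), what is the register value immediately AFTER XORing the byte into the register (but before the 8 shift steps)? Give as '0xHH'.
Answer: 0x18

Derivation:
Register before byte 2: 0x1F
Byte 2: 0x07
0x1F XOR 0x07 = 0x18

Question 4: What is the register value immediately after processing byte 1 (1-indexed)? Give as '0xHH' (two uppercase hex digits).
Answer: 0x1F

Derivation:
After byte 1 (0xC2): reg=0x1F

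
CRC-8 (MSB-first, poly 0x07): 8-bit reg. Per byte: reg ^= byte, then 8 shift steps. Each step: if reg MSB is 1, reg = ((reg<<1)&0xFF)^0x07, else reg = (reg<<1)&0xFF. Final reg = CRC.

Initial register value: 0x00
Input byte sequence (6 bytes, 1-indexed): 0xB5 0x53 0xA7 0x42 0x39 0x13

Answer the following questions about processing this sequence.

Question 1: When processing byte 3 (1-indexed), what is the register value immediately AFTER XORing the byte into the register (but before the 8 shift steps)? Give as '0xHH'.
Answer: 0x17

Derivation:
Register before byte 3: 0xB0
Byte 3: 0xA7
0xB0 XOR 0xA7 = 0x17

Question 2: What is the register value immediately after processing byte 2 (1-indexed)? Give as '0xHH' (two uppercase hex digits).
Answer: 0xB0

Derivation:
After byte 1 (0xB5): reg=0x02
After byte 2 (0x53): reg=0xB0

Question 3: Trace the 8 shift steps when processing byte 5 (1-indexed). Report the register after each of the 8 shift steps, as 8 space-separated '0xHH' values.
After byte 1 (0xB5): reg=0x02
After byte 2 (0x53): reg=0xB0
After byte 3 (0xA7): reg=0x65
After byte 4 (0x42): reg=0xF5
Register before byte 5: 0xF5
After XOR with byte 0x39: 0xCC

Answer: 0x9F 0x39 0x72 0xE4 0xCF 0x99 0x35 0x6A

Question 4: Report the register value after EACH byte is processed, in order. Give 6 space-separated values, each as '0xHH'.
0x02 0xB0 0x65 0xF5 0x6A 0x68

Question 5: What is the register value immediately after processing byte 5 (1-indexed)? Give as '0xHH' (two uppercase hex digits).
After byte 1 (0xB5): reg=0x02
After byte 2 (0x53): reg=0xB0
After byte 3 (0xA7): reg=0x65
After byte 4 (0x42): reg=0xF5
After byte 5 (0x39): reg=0x6A

Answer: 0x6A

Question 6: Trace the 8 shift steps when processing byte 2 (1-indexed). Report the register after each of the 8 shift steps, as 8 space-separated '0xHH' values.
Answer: 0xA2 0x43 0x86 0x0B 0x16 0x2C 0x58 0xB0

Derivation:
After byte 1 (0xB5): reg=0x02
Register before byte 2: 0x02
After XOR with byte 0x53: 0x51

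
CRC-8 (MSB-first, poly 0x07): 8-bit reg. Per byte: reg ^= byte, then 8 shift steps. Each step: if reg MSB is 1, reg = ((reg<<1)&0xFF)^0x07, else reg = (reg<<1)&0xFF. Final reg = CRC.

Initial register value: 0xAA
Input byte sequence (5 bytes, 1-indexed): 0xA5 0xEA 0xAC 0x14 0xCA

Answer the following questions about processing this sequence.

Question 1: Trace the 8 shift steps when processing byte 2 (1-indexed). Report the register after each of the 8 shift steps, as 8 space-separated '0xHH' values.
Answer: 0x89 0x15 0x2A 0x54 0xA8 0x57 0xAE 0x5B

Derivation:
After byte 1 (0xA5): reg=0x2D
Register before byte 2: 0x2D
After XOR with byte 0xEA: 0xC7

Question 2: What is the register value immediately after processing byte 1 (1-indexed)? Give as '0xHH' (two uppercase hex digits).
Answer: 0x2D

Derivation:
After byte 1 (0xA5): reg=0x2D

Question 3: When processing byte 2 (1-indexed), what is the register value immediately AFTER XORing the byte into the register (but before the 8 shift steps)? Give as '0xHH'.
Answer: 0xC7

Derivation:
Register before byte 2: 0x2D
Byte 2: 0xEA
0x2D XOR 0xEA = 0xC7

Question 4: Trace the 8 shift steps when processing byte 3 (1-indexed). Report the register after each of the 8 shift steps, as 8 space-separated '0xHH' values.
Answer: 0xE9 0xD5 0xAD 0x5D 0xBA 0x73 0xE6 0xCB

Derivation:
After byte 1 (0xA5): reg=0x2D
After byte 2 (0xEA): reg=0x5B
Register before byte 3: 0x5B
After XOR with byte 0xAC: 0xF7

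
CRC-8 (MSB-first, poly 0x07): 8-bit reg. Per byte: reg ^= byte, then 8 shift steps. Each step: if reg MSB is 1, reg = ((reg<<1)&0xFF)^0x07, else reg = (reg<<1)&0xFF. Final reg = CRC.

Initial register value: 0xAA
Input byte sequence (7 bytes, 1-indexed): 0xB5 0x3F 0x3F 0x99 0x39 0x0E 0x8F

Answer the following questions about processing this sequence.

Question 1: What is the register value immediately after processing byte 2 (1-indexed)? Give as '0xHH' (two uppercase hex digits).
Answer: 0x29

Derivation:
After byte 1 (0xB5): reg=0x5D
After byte 2 (0x3F): reg=0x29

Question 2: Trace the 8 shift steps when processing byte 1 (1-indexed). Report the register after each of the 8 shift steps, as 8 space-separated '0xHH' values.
Answer: 0x3E 0x7C 0xF8 0xF7 0xE9 0xD5 0xAD 0x5D

Derivation:
Register before byte 1: 0xAA
After XOR with byte 0xB5: 0x1F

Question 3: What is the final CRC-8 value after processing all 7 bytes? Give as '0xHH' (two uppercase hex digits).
Answer: 0x20

Derivation:
After byte 1 (0xB5): reg=0x5D
After byte 2 (0x3F): reg=0x29
After byte 3 (0x3F): reg=0x62
After byte 4 (0x99): reg=0xEF
After byte 5 (0x39): reg=0x2C
After byte 6 (0x0E): reg=0xEE
After byte 7 (0x8F): reg=0x20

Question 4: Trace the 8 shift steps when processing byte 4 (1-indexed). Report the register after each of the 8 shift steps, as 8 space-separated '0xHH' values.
After byte 1 (0xB5): reg=0x5D
After byte 2 (0x3F): reg=0x29
After byte 3 (0x3F): reg=0x62
Register before byte 4: 0x62
After XOR with byte 0x99: 0xFB

Answer: 0xF1 0xE5 0xCD 0x9D 0x3D 0x7A 0xF4 0xEF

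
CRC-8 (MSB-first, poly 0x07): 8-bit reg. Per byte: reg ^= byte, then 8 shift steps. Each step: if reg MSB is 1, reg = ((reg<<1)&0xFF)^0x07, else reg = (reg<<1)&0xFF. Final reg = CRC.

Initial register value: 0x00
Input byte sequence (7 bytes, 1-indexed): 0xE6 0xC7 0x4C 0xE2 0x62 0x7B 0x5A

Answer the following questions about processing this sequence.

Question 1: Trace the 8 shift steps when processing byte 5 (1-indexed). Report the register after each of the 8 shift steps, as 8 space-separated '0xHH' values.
After byte 1 (0xE6): reg=0xBC
After byte 2 (0xC7): reg=0x66
After byte 3 (0x4C): reg=0xD6
After byte 4 (0xE2): reg=0x8C
Register before byte 5: 0x8C
After XOR with byte 0x62: 0xEE

Answer: 0xDB 0xB1 0x65 0xCA 0x93 0x21 0x42 0x84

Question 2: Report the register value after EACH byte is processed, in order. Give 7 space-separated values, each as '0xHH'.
0xBC 0x66 0xD6 0x8C 0x84 0xF3 0x56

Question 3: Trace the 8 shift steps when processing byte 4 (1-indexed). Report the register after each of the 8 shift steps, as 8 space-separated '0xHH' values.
After byte 1 (0xE6): reg=0xBC
After byte 2 (0xC7): reg=0x66
After byte 3 (0x4C): reg=0xD6
Register before byte 4: 0xD6
After XOR with byte 0xE2: 0x34

Answer: 0x68 0xD0 0xA7 0x49 0x92 0x23 0x46 0x8C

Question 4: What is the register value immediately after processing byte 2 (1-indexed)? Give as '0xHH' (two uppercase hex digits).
After byte 1 (0xE6): reg=0xBC
After byte 2 (0xC7): reg=0x66

Answer: 0x66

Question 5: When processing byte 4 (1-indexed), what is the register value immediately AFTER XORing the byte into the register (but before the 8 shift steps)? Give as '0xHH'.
Answer: 0x34

Derivation:
Register before byte 4: 0xD6
Byte 4: 0xE2
0xD6 XOR 0xE2 = 0x34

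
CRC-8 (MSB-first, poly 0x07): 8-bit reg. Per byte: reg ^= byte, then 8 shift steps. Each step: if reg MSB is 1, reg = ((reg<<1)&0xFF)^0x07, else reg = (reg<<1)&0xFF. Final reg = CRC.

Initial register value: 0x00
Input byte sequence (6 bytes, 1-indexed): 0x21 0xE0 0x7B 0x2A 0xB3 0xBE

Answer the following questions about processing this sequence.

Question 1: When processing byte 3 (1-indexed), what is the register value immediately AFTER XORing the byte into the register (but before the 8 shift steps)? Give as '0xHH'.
Answer: 0x6E

Derivation:
Register before byte 3: 0x15
Byte 3: 0x7B
0x15 XOR 0x7B = 0x6E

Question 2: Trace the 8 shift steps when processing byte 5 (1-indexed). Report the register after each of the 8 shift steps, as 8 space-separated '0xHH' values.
Answer: 0x8C 0x1F 0x3E 0x7C 0xF8 0xF7 0xE9 0xD5

Derivation:
After byte 1 (0x21): reg=0xE7
After byte 2 (0xE0): reg=0x15
After byte 3 (0x7B): reg=0x0D
After byte 4 (0x2A): reg=0xF5
Register before byte 5: 0xF5
After XOR with byte 0xB3: 0x46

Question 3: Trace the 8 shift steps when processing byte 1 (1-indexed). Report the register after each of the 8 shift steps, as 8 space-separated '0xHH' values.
Register before byte 1: 0x00
After XOR with byte 0x21: 0x21

Answer: 0x42 0x84 0x0F 0x1E 0x3C 0x78 0xF0 0xE7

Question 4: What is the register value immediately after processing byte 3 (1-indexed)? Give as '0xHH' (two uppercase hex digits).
After byte 1 (0x21): reg=0xE7
After byte 2 (0xE0): reg=0x15
After byte 3 (0x7B): reg=0x0D

Answer: 0x0D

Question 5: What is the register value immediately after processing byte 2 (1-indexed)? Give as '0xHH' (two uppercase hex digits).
Answer: 0x15

Derivation:
After byte 1 (0x21): reg=0xE7
After byte 2 (0xE0): reg=0x15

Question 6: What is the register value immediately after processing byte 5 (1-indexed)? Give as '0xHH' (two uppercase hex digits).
After byte 1 (0x21): reg=0xE7
After byte 2 (0xE0): reg=0x15
After byte 3 (0x7B): reg=0x0D
After byte 4 (0x2A): reg=0xF5
After byte 5 (0xB3): reg=0xD5

Answer: 0xD5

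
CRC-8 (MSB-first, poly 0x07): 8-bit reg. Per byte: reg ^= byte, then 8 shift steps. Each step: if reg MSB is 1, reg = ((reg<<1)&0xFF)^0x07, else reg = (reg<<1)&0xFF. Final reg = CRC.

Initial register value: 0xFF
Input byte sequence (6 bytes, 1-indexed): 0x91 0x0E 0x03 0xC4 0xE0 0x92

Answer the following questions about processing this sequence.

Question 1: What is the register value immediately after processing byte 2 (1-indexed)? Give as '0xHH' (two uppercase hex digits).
After byte 1 (0x91): reg=0x0D
After byte 2 (0x0E): reg=0x09

Answer: 0x09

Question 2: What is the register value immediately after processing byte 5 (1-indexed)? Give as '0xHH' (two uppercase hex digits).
Answer: 0x90

Derivation:
After byte 1 (0x91): reg=0x0D
After byte 2 (0x0E): reg=0x09
After byte 3 (0x03): reg=0x36
After byte 4 (0xC4): reg=0xD0
After byte 5 (0xE0): reg=0x90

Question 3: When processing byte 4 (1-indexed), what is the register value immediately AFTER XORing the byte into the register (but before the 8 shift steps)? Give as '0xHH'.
Answer: 0xF2

Derivation:
Register before byte 4: 0x36
Byte 4: 0xC4
0x36 XOR 0xC4 = 0xF2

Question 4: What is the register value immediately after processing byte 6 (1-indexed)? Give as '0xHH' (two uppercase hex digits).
Answer: 0x0E

Derivation:
After byte 1 (0x91): reg=0x0D
After byte 2 (0x0E): reg=0x09
After byte 3 (0x03): reg=0x36
After byte 4 (0xC4): reg=0xD0
After byte 5 (0xE0): reg=0x90
After byte 6 (0x92): reg=0x0E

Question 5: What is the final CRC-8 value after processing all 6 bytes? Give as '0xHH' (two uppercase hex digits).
After byte 1 (0x91): reg=0x0D
After byte 2 (0x0E): reg=0x09
After byte 3 (0x03): reg=0x36
After byte 4 (0xC4): reg=0xD0
After byte 5 (0xE0): reg=0x90
After byte 6 (0x92): reg=0x0E

Answer: 0x0E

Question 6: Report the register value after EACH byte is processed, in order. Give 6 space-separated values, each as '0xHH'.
0x0D 0x09 0x36 0xD0 0x90 0x0E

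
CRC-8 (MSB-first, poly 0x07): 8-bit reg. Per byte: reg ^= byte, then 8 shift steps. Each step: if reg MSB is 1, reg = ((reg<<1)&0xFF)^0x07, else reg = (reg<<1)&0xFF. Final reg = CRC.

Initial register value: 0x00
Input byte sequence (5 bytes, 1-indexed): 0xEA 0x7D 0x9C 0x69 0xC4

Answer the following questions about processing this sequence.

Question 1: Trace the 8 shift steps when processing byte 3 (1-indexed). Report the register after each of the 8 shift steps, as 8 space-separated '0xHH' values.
Answer: 0x52 0xA4 0x4F 0x9E 0x3B 0x76 0xEC 0xDF

Derivation:
After byte 1 (0xEA): reg=0x98
After byte 2 (0x7D): reg=0xB5
Register before byte 3: 0xB5
After XOR with byte 0x9C: 0x29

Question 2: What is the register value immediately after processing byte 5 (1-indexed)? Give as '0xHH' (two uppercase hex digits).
After byte 1 (0xEA): reg=0x98
After byte 2 (0x7D): reg=0xB5
After byte 3 (0x9C): reg=0xDF
After byte 4 (0x69): reg=0x0B
After byte 5 (0xC4): reg=0x63

Answer: 0x63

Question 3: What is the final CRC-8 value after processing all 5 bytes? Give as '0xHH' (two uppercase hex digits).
After byte 1 (0xEA): reg=0x98
After byte 2 (0x7D): reg=0xB5
After byte 3 (0x9C): reg=0xDF
After byte 4 (0x69): reg=0x0B
After byte 5 (0xC4): reg=0x63

Answer: 0x63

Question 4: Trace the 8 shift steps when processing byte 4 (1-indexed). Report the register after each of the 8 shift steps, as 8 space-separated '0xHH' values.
Answer: 0x6B 0xD6 0xAB 0x51 0xA2 0x43 0x86 0x0B

Derivation:
After byte 1 (0xEA): reg=0x98
After byte 2 (0x7D): reg=0xB5
After byte 3 (0x9C): reg=0xDF
Register before byte 4: 0xDF
After XOR with byte 0x69: 0xB6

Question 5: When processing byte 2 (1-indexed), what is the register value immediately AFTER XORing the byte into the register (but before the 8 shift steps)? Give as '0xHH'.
Answer: 0xE5

Derivation:
Register before byte 2: 0x98
Byte 2: 0x7D
0x98 XOR 0x7D = 0xE5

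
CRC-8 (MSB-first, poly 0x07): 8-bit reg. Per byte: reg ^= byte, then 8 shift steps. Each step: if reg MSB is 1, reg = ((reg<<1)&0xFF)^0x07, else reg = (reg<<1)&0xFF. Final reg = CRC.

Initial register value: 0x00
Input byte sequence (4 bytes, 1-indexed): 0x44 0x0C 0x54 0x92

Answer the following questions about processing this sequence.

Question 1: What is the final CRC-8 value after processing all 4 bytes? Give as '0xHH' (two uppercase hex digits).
After byte 1 (0x44): reg=0xDB
After byte 2 (0x0C): reg=0x2B
After byte 3 (0x54): reg=0x7A
After byte 4 (0x92): reg=0x96

Answer: 0x96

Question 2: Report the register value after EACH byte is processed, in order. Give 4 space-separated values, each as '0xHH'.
0xDB 0x2B 0x7A 0x96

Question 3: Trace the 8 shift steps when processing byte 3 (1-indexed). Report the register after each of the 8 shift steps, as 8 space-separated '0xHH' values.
Answer: 0xFE 0xFB 0xF1 0xE5 0xCD 0x9D 0x3D 0x7A

Derivation:
After byte 1 (0x44): reg=0xDB
After byte 2 (0x0C): reg=0x2B
Register before byte 3: 0x2B
After XOR with byte 0x54: 0x7F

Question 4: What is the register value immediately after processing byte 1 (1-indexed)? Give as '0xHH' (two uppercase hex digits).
After byte 1 (0x44): reg=0xDB

Answer: 0xDB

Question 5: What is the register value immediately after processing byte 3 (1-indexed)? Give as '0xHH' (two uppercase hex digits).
Answer: 0x7A

Derivation:
After byte 1 (0x44): reg=0xDB
After byte 2 (0x0C): reg=0x2B
After byte 3 (0x54): reg=0x7A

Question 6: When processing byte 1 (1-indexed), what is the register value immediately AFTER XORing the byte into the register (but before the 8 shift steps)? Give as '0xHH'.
Answer: 0x44

Derivation:
Register before byte 1: 0x00
Byte 1: 0x44
0x00 XOR 0x44 = 0x44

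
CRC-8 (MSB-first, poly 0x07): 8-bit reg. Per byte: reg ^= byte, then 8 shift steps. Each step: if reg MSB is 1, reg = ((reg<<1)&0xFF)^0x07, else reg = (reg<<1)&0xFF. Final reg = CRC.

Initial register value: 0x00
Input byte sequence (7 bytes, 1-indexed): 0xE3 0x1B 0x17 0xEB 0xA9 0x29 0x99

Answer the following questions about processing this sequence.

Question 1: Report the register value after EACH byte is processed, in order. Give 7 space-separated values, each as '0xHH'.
0xA7 0x3D 0xD6 0xB3 0x46 0x0A 0xF0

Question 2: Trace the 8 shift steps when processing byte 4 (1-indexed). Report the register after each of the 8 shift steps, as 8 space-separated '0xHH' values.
Answer: 0x7A 0xF4 0xEF 0xD9 0xB5 0x6D 0xDA 0xB3

Derivation:
After byte 1 (0xE3): reg=0xA7
After byte 2 (0x1B): reg=0x3D
After byte 3 (0x17): reg=0xD6
Register before byte 4: 0xD6
After XOR with byte 0xEB: 0x3D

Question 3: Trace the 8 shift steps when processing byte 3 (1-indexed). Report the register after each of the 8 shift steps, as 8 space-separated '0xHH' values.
After byte 1 (0xE3): reg=0xA7
After byte 2 (0x1B): reg=0x3D
Register before byte 3: 0x3D
After XOR with byte 0x17: 0x2A

Answer: 0x54 0xA8 0x57 0xAE 0x5B 0xB6 0x6B 0xD6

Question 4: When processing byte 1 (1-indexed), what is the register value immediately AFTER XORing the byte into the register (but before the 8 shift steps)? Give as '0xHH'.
Answer: 0xE3

Derivation:
Register before byte 1: 0x00
Byte 1: 0xE3
0x00 XOR 0xE3 = 0xE3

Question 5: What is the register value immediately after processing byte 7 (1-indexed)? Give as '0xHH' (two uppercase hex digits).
Answer: 0xF0

Derivation:
After byte 1 (0xE3): reg=0xA7
After byte 2 (0x1B): reg=0x3D
After byte 3 (0x17): reg=0xD6
After byte 4 (0xEB): reg=0xB3
After byte 5 (0xA9): reg=0x46
After byte 6 (0x29): reg=0x0A
After byte 7 (0x99): reg=0xF0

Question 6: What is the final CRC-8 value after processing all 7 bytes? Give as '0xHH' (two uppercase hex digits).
Answer: 0xF0

Derivation:
After byte 1 (0xE3): reg=0xA7
After byte 2 (0x1B): reg=0x3D
After byte 3 (0x17): reg=0xD6
After byte 4 (0xEB): reg=0xB3
After byte 5 (0xA9): reg=0x46
After byte 6 (0x29): reg=0x0A
After byte 7 (0x99): reg=0xF0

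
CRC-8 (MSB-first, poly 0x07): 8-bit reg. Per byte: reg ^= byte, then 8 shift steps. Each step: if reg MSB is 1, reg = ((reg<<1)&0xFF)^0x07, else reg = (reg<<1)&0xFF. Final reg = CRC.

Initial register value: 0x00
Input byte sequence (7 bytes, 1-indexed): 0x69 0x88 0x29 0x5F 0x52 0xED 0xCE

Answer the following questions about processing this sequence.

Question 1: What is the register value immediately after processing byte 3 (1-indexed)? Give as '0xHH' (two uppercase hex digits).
Answer: 0x3E

Derivation:
After byte 1 (0x69): reg=0x18
After byte 2 (0x88): reg=0xF9
After byte 3 (0x29): reg=0x3E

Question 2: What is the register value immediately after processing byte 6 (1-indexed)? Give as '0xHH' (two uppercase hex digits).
After byte 1 (0x69): reg=0x18
After byte 2 (0x88): reg=0xF9
After byte 3 (0x29): reg=0x3E
After byte 4 (0x5F): reg=0x20
After byte 5 (0x52): reg=0x59
After byte 6 (0xED): reg=0x05

Answer: 0x05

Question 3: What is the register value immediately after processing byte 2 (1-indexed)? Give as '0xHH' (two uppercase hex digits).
Answer: 0xF9

Derivation:
After byte 1 (0x69): reg=0x18
After byte 2 (0x88): reg=0xF9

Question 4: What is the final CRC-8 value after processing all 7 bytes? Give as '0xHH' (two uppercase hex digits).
After byte 1 (0x69): reg=0x18
After byte 2 (0x88): reg=0xF9
After byte 3 (0x29): reg=0x3E
After byte 4 (0x5F): reg=0x20
After byte 5 (0x52): reg=0x59
After byte 6 (0xED): reg=0x05
After byte 7 (0xCE): reg=0x7F

Answer: 0x7F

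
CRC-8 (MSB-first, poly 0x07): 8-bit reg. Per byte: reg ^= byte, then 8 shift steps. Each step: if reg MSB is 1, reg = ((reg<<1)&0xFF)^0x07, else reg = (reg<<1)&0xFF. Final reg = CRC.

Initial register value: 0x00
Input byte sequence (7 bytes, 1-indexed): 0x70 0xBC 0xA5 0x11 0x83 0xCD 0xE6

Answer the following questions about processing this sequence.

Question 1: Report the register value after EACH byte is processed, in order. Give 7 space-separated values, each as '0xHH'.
0x57 0x9F 0xA6 0x0C 0xA4 0x18 0xF4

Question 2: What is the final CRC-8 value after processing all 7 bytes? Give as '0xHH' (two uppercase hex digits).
Answer: 0xF4

Derivation:
After byte 1 (0x70): reg=0x57
After byte 2 (0xBC): reg=0x9F
After byte 3 (0xA5): reg=0xA6
After byte 4 (0x11): reg=0x0C
After byte 5 (0x83): reg=0xA4
After byte 6 (0xCD): reg=0x18
After byte 7 (0xE6): reg=0xF4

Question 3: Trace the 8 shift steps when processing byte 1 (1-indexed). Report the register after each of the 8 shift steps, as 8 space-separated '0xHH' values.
Register before byte 1: 0x00
After XOR with byte 0x70: 0x70

Answer: 0xE0 0xC7 0x89 0x15 0x2A 0x54 0xA8 0x57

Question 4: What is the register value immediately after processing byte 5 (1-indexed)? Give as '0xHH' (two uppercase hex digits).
Answer: 0xA4

Derivation:
After byte 1 (0x70): reg=0x57
After byte 2 (0xBC): reg=0x9F
After byte 3 (0xA5): reg=0xA6
After byte 4 (0x11): reg=0x0C
After byte 5 (0x83): reg=0xA4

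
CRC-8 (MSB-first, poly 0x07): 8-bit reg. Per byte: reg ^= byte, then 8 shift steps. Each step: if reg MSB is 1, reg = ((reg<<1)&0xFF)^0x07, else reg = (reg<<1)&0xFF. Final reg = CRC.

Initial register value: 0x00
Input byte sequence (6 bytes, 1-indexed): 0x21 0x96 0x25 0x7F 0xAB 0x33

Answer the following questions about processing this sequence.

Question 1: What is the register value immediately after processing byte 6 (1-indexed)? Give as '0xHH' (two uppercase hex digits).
Answer: 0x4A

Derivation:
After byte 1 (0x21): reg=0xE7
After byte 2 (0x96): reg=0x50
After byte 3 (0x25): reg=0x4C
After byte 4 (0x7F): reg=0x99
After byte 5 (0xAB): reg=0x9E
After byte 6 (0x33): reg=0x4A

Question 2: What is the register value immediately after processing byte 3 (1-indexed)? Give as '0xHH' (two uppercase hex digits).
After byte 1 (0x21): reg=0xE7
After byte 2 (0x96): reg=0x50
After byte 3 (0x25): reg=0x4C

Answer: 0x4C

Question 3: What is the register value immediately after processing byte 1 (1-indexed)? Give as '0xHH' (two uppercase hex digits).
After byte 1 (0x21): reg=0xE7

Answer: 0xE7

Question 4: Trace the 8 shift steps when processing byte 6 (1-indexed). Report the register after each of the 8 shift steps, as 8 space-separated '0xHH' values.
After byte 1 (0x21): reg=0xE7
After byte 2 (0x96): reg=0x50
After byte 3 (0x25): reg=0x4C
After byte 4 (0x7F): reg=0x99
After byte 5 (0xAB): reg=0x9E
Register before byte 6: 0x9E
After XOR with byte 0x33: 0xAD

Answer: 0x5D 0xBA 0x73 0xE6 0xCB 0x91 0x25 0x4A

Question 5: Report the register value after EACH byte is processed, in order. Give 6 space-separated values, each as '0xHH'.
0xE7 0x50 0x4C 0x99 0x9E 0x4A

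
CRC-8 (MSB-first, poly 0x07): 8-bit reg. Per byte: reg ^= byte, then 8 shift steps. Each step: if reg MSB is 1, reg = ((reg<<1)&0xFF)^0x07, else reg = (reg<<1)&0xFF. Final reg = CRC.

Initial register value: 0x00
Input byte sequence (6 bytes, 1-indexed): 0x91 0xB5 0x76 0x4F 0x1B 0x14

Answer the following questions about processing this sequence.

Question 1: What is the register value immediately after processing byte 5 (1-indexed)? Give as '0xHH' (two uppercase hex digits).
Answer: 0xD2

Derivation:
After byte 1 (0x91): reg=0xFE
After byte 2 (0xB5): reg=0xF6
After byte 3 (0x76): reg=0x89
After byte 4 (0x4F): reg=0x5C
After byte 5 (0x1B): reg=0xD2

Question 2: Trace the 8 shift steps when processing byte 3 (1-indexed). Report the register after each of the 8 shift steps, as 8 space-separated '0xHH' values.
Answer: 0x07 0x0E 0x1C 0x38 0x70 0xE0 0xC7 0x89

Derivation:
After byte 1 (0x91): reg=0xFE
After byte 2 (0xB5): reg=0xF6
Register before byte 3: 0xF6
After XOR with byte 0x76: 0x80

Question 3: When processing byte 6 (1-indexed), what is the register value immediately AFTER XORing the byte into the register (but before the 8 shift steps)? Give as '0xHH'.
Answer: 0xC6

Derivation:
Register before byte 6: 0xD2
Byte 6: 0x14
0xD2 XOR 0x14 = 0xC6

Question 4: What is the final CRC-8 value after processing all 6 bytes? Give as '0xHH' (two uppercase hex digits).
After byte 1 (0x91): reg=0xFE
After byte 2 (0xB5): reg=0xF6
After byte 3 (0x76): reg=0x89
After byte 4 (0x4F): reg=0x5C
After byte 5 (0x1B): reg=0xD2
After byte 6 (0x14): reg=0x5C

Answer: 0x5C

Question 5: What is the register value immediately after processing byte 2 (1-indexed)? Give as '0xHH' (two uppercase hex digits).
Answer: 0xF6

Derivation:
After byte 1 (0x91): reg=0xFE
After byte 2 (0xB5): reg=0xF6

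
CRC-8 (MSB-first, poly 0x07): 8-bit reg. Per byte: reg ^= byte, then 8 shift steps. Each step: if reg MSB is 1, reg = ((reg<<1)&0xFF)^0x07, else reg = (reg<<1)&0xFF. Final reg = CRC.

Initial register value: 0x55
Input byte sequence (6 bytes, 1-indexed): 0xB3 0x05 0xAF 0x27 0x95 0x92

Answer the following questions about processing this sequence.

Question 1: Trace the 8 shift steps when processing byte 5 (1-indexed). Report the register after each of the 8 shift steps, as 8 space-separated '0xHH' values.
After byte 1 (0xB3): reg=0xBC
After byte 2 (0x05): reg=0x26
After byte 3 (0xAF): reg=0xB6
After byte 4 (0x27): reg=0xFE
Register before byte 5: 0xFE
After XOR with byte 0x95: 0x6B

Answer: 0xD6 0xAB 0x51 0xA2 0x43 0x86 0x0B 0x16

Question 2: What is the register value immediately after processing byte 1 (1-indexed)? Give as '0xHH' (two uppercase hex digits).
After byte 1 (0xB3): reg=0xBC

Answer: 0xBC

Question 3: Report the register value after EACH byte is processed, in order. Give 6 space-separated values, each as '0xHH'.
0xBC 0x26 0xB6 0xFE 0x16 0x95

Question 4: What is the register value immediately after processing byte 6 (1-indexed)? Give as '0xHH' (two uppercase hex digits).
Answer: 0x95

Derivation:
After byte 1 (0xB3): reg=0xBC
After byte 2 (0x05): reg=0x26
After byte 3 (0xAF): reg=0xB6
After byte 4 (0x27): reg=0xFE
After byte 5 (0x95): reg=0x16
After byte 6 (0x92): reg=0x95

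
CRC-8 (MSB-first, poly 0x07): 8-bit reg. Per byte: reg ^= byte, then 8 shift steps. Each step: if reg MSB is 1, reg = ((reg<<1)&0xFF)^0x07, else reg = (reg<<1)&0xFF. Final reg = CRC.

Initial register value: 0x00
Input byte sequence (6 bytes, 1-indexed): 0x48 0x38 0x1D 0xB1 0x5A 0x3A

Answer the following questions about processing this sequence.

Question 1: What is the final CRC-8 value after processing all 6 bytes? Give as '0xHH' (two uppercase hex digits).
Answer: 0x46

Derivation:
After byte 1 (0x48): reg=0xFF
After byte 2 (0x38): reg=0x5B
After byte 3 (0x1D): reg=0xD5
After byte 4 (0xB1): reg=0x3B
After byte 5 (0x5A): reg=0x20
After byte 6 (0x3A): reg=0x46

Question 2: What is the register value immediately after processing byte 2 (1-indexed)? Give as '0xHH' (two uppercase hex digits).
Answer: 0x5B

Derivation:
After byte 1 (0x48): reg=0xFF
After byte 2 (0x38): reg=0x5B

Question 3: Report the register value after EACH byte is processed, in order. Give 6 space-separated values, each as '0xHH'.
0xFF 0x5B 0xD5 0x3B 0x20 0x46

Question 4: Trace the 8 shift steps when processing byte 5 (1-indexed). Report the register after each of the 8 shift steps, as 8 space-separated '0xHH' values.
Answer: 0xC2 0x83 0x01 0x02 0x04 0x08 0x10 0x20

Derivation:
After byte 1 (0x48): reg=0xFF
After byte 2 (0x38): reg=0x5B
After byte 3 (0x1D): reg=0xD5
After byte 4 (0xB1): reg=0x3B
Register before byte 5: 0x3B
After XOR with byte 0x5A: 0x61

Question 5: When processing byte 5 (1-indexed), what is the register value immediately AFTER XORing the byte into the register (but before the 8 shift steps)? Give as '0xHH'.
Answer: 0x61

Derivation:
Register before byte 5: 0x3B
Byte 5: 0x5A
0x3B XOR 0x5A = 0x61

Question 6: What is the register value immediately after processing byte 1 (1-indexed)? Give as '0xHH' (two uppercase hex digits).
After byte 1 (0x48): reg=0xFF

Answer: 0xFF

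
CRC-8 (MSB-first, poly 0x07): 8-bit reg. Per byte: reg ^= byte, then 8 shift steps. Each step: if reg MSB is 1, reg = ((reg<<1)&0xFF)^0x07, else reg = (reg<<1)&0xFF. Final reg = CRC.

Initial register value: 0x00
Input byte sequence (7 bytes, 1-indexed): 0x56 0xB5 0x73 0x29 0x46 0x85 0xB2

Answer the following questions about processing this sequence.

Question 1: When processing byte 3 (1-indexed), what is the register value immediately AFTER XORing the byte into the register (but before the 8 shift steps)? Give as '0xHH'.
Register before byte 3: 0x70
Byte 3: 0x73
0x70 XOR 0x73 = 0x03

Answer: 0x03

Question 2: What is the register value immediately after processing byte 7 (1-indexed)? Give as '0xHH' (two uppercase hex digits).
After byte 1 (0x56): reg=0xA5
After byte 2 (0xB5): reg=0x70
After byte 3 (0x73): reg=0x09
After byte 4 (0x29): reg=0xE0
After byte 5 (0x46): reg=0x7B
After byte 6 (0x85): reg=0xF4
After byte 7 (0xB2): reg=0xD5

Answer: 0xD5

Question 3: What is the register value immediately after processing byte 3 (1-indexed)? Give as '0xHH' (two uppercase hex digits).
After byte 1 (0x56): reg=0xA5
After byte 2 (0xB5): reg=0x70
After byte 3 (0x73): reg=0x09

Answer: 0x09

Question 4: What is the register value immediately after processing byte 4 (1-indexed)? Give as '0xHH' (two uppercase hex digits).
After byte 1 (0x56): reg=0xA5
After byte 2 (0xB5): reg=0x70
After byte 3 (0x73): reg=0x09
After byte 4 (0x29): reg=0xE0

Answer: 0xE0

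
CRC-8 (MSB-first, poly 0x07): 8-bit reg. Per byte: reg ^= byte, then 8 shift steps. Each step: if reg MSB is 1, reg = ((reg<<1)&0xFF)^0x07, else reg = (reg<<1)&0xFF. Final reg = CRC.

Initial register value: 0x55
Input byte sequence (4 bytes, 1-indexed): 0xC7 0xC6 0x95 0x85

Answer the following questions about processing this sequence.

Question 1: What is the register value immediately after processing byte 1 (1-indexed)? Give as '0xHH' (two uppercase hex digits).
Answer: 0xF7

Derivation:
After byte 1 (0xC7): reg=0xF7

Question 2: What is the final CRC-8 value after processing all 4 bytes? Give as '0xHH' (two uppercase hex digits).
After byte 1 (0xC7): reg=0xF7
After byte 2 (0xC6): reg=0x97
After byte 3 (0x95): reg=0x0E
After byte 4 (0x85): reg=0xB8

Answer: 0xB8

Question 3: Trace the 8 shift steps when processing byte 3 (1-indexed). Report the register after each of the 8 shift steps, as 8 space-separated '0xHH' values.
After byte 1 (0xC7): reg=0xF7
After byte 2 (0xC6): reg=0x97
Register before byte 3: 0x97
After XOR with byte 0x95: 0x02

Answer: 0x04 0x08 0x10 0x20 0x40 0x80 0x07 0x0E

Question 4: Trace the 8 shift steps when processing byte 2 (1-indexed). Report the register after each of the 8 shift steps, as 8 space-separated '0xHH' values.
After byte 1 (0xC7): reg=0xF7
Register before byte 2: 0xF7
After XOR with byte 0xC6: 0x31

Answer: 0x62 0xC4 0x8F 0x19 0x32 0x64 0xC8 0x97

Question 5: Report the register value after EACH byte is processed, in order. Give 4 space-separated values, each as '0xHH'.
0xF7 0x97 0x0E 0xB8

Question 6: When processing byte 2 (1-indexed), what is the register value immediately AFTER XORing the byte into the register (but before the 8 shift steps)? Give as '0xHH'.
Answer: 0x31

Derivation:
Register before byte 2: 0xF7
Byte 2: 0xC6
0xF7 XOR 0xC6 = 0x31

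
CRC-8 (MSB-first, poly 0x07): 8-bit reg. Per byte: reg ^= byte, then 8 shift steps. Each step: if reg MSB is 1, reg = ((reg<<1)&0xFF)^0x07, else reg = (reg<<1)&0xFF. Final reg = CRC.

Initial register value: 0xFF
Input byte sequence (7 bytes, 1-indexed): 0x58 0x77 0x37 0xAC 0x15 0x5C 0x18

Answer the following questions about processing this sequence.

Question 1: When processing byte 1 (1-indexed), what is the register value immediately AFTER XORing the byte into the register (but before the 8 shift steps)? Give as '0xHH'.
Register before byte 1: 0xFF
Byte 1: 0x58
0xFF XOR 0x58 = 0xA7

Answer: 0xA7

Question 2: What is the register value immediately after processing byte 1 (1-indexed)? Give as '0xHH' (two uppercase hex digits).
After byte 1 (0x58): reg=0x7C

Answer: 0x7C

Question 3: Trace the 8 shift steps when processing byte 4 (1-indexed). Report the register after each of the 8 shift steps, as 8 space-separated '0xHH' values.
After byte 1 (0x58): reg=0x7C
After byte 2 (0x77): reg=0x31
After byte 3 (0x37): reg=0x12
Register before byte 4: 0x12
After XOR with byte 0xAC: 0xBE

Answer: 0x7B 0xF6 0xEB 0xD1 0xA5 0x4D 0x9A 0x33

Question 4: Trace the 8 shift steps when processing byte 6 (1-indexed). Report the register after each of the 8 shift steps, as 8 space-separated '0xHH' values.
After byte 1 (0x58): reg=0x7C
After byte 2 (0x77): reg=0x31
After byte 3 (0x37): reg=0x12
After byte 4 (0xAC): reg=0x33
After byte 5 (0x15): reg=0xF2
Register before byte 6: 0xF2
After XOR with byte 0x5C: 0xAE

Answer: 0x5B 0xB6 0x6B 0xD6 0xAB 0x51 0xA2 0x43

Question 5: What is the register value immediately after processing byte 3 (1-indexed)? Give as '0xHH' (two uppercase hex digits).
Answer: 0x12

Derivation:
After byte 1 (0x58): reg=0x7C
After byte 2 (0x77): reg=0x31
After byte 3 (0x37): reg=0x12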